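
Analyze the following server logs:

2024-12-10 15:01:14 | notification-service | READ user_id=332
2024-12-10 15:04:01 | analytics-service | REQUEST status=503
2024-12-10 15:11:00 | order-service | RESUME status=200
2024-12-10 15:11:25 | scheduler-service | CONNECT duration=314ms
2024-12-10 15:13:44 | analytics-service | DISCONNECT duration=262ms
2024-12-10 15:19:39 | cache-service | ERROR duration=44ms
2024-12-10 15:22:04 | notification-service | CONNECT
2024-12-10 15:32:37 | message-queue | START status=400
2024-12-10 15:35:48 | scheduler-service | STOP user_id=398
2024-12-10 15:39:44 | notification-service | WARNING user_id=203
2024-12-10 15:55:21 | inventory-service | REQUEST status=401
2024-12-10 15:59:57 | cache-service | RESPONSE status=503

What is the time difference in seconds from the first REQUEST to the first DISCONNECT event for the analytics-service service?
583

To find the time between events:

1. Locate the first REQUEST event for analytics-service: 2024-12-10 15:04:01
2. Locate the first DISCONNECT event for analytics-service: 2024-12-10 15:13:44
3. Calculate the difference: 2024-12-10 15:13:44 - 2024-12-10 15:04:01 = 583 seconds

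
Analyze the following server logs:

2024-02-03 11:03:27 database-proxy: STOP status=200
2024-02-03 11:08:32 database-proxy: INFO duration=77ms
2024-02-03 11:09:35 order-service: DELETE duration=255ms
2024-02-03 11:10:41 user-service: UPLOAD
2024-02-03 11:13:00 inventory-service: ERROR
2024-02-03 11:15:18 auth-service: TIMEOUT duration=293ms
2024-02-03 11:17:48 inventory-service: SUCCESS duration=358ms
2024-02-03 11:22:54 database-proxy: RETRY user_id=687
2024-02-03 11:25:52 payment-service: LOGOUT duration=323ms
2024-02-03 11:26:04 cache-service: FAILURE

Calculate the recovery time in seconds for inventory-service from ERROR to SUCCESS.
288

To calculate recovery time:

1. Find ERROR event for inventory-service: 2024-02-03 11:13:00
2. Find next SUCCESS event for inventory-service: 2024-02-03 11:17:48
3. Recovery time: 2024-02-03 11:17:48 - 2024-02-03 11:13:00 = 288 seconds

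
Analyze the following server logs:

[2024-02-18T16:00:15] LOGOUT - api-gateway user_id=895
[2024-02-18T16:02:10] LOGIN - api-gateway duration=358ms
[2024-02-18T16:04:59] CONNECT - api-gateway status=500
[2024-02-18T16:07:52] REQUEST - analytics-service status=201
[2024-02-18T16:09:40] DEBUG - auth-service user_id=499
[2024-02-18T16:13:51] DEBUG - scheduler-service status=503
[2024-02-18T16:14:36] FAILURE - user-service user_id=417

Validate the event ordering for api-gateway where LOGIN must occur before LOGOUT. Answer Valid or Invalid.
Invalid

To validate ordering:

1. Required order: LOGIN → LOGOUT
2. Rule: LOGIN must occur before LOGOUT
3. Check actual order of events for api-gateway
4. Result: Invalid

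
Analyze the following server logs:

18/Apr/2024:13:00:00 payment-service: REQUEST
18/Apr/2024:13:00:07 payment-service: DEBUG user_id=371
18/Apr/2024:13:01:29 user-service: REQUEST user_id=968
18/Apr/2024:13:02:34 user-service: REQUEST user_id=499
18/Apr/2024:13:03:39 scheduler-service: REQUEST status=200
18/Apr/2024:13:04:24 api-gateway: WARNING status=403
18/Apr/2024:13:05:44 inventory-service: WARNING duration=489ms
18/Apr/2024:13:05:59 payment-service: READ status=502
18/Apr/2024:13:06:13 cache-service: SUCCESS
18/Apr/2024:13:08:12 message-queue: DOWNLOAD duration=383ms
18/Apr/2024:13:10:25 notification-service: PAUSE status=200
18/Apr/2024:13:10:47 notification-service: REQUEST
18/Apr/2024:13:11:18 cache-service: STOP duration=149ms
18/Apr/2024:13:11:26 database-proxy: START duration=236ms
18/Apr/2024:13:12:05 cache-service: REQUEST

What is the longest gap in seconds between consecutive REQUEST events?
428

To find the longest gap:

1. Extract all REQUEST events in chronological order
2. Calculate time differences between consecutive events
3. Find the maximum difference
4. Longest gap: 428 seconds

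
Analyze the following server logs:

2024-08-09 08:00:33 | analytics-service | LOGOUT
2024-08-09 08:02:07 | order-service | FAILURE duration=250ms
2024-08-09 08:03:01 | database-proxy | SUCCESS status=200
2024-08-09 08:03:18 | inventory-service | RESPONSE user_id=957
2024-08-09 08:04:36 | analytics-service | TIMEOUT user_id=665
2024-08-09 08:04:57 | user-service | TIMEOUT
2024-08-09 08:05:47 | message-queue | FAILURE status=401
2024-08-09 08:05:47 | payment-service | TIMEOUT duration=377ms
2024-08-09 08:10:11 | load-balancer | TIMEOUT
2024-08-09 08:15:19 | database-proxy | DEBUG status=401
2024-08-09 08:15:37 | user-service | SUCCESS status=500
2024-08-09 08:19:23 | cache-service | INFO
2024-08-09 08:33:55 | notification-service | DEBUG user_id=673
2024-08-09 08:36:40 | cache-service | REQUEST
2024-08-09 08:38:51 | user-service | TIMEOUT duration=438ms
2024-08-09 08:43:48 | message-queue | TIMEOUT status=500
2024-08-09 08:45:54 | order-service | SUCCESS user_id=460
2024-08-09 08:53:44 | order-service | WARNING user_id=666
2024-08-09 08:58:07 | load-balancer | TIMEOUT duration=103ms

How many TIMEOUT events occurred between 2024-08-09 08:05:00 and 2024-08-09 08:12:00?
2

To count events in the time window:

1. Window boundaries: 2024-08-09 08:05:00 to 2024-08-09 08:12:00
2. Filter for TIMEOUT events within this window
3. Count matching events: 2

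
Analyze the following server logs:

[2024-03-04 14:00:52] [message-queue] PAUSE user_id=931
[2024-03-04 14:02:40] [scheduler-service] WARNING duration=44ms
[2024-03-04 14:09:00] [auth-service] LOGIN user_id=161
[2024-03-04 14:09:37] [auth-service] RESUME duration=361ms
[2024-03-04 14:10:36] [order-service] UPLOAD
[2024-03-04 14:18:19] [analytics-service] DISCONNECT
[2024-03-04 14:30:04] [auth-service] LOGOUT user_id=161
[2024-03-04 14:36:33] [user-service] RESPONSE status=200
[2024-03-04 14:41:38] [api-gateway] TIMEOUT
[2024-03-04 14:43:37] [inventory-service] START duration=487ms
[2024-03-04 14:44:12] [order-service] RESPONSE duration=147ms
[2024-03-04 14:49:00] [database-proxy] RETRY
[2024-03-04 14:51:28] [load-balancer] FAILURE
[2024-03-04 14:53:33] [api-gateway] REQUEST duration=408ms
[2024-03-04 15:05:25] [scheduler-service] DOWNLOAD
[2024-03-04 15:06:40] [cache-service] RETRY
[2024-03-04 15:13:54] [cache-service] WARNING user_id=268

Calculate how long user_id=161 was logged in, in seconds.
1264

To calculate session duration:

1. Find LOGIN event for user_id=161: 2024-03-04 14:09:00
2. Find LOGOUT event for user_id=161: 2024-03-04 14:30:04
3. Session duration: 2024-03-04 14:30:04 - 2024-03-04 14:09:00 = 1264 seconds (21 minutes)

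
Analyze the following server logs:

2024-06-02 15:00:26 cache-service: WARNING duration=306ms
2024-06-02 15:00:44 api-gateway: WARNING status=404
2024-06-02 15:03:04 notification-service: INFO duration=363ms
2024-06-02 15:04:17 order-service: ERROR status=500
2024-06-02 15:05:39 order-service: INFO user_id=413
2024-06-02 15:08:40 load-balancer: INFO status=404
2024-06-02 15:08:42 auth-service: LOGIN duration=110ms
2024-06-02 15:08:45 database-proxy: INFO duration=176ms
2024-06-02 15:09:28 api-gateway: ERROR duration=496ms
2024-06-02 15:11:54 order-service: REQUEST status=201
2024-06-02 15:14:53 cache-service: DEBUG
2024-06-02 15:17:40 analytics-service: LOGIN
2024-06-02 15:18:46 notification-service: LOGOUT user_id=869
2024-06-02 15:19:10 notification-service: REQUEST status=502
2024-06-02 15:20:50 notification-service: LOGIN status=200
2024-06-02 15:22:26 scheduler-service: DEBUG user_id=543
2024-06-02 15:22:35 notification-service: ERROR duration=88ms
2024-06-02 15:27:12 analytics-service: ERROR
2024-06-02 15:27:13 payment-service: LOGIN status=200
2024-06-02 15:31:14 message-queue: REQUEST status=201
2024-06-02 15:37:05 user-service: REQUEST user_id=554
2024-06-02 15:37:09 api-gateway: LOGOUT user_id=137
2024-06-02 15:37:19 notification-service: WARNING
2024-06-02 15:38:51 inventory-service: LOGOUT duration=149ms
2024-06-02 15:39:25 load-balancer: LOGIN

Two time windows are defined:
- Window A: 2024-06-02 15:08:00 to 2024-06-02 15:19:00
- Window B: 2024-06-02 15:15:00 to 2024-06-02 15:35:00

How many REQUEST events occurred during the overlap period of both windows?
0

To find overlap events:

1. Window A: 2024-06-02 15:08:00 to 2024-06-02 15:19:00
2. Window B: 2024-06-02 15:15:00 to 2024-06-02 15:35:00
3. Overlap period: 2024-06-02 15:15:00 to 2024-06-02 15:19:00
4. Count REQUEST events in overlap: 0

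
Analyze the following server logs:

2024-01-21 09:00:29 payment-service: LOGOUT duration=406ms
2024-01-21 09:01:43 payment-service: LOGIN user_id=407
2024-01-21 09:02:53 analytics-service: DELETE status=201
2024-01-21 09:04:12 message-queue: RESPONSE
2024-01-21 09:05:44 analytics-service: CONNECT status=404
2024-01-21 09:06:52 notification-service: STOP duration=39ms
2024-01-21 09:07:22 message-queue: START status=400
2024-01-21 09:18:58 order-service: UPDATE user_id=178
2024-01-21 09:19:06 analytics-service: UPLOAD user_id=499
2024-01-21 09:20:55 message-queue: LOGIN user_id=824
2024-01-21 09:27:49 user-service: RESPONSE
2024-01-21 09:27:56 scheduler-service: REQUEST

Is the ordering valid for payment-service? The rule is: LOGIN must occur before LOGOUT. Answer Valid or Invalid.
Invalid

To validate ordering:

1. Required order: LOGIN → LOGOUT
2. Rule: LOGIN must occur before LOGOUT
3. Check actual order of events for payment-service
4. Result: Invalid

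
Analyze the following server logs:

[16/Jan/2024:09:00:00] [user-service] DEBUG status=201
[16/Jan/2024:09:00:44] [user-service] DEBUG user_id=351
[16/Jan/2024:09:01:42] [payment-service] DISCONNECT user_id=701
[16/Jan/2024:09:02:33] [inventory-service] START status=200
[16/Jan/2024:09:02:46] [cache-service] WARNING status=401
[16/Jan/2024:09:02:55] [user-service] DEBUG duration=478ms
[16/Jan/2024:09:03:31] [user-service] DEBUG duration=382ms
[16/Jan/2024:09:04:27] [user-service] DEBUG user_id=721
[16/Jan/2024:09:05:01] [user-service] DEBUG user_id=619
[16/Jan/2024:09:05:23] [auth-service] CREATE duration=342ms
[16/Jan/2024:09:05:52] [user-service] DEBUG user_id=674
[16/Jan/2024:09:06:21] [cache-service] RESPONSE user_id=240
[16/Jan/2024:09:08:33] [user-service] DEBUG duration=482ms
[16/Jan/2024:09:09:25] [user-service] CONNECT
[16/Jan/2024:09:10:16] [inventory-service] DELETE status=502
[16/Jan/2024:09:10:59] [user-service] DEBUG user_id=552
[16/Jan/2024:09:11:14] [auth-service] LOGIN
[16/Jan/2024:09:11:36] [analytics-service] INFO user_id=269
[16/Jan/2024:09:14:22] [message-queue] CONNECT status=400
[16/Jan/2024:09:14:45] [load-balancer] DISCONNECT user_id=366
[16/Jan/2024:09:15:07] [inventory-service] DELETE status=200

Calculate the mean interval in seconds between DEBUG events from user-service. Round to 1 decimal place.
82.4

To calculate average interval:

1. Find all DEBUG events for user-service in order
2. Calculate time gaps between consecutive events
3. Compute mean of gaps: 659 / 8 = 82.4 seconds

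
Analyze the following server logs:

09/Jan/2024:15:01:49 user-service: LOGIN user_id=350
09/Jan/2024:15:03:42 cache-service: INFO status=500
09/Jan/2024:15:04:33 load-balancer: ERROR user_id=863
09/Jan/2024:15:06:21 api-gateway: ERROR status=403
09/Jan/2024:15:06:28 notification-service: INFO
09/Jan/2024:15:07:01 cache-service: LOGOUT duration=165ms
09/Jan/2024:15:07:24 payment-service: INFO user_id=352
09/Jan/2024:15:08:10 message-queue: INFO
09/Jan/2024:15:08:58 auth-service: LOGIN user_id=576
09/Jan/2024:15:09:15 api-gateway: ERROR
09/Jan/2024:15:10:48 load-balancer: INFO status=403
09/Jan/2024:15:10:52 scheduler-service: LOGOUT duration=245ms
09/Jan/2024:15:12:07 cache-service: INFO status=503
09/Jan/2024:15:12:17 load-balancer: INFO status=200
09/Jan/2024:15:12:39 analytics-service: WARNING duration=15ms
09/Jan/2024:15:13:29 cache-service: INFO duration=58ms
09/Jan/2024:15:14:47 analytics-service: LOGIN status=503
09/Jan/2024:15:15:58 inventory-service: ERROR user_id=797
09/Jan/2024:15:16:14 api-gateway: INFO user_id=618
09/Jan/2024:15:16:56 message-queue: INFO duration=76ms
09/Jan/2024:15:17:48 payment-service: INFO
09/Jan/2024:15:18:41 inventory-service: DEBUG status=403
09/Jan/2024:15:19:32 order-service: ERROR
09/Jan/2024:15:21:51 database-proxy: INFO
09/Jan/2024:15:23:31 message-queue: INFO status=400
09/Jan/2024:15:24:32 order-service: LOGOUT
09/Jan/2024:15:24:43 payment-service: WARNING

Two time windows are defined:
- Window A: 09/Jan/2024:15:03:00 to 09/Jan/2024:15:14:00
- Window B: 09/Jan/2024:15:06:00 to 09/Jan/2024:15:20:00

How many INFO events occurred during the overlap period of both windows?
7

To find overlap events:

1. Window A: 09/Jan/2024:15:03:00 to 09/Jan/2024:15:14:00
2. Window B: 09/Jan/2024:15:06:00 to 09/Jan/2024:15:20:00
3. Overlap period: 09/Jan/2024:15:06:00 to 09/Jan/2024:15:14:00
4. Count INFO events in overlap: 7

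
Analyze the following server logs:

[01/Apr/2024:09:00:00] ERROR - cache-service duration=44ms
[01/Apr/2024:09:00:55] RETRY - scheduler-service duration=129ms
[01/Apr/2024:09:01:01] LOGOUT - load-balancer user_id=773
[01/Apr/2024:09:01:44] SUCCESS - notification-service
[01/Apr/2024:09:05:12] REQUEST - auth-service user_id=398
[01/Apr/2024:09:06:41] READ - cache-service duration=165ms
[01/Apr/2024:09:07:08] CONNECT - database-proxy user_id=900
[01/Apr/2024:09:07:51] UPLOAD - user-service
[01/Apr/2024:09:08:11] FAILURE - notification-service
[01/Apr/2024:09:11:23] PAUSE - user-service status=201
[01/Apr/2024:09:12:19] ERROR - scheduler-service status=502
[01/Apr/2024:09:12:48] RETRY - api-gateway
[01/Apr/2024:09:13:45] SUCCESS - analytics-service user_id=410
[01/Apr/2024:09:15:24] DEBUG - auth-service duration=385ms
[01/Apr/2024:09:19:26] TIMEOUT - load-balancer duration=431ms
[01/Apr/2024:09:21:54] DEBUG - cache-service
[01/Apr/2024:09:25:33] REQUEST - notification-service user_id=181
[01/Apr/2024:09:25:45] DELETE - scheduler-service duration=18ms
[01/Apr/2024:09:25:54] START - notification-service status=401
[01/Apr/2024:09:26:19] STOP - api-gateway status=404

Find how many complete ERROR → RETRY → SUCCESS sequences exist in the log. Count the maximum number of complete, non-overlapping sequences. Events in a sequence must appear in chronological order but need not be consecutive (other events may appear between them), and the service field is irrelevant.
2

To count sequences:

1. Look for pattern: ERROR → RETRY → SUCCESS
2. Greedily scan the log in chronological order, matching each sequence element in turn (ignoring service)
3. Each time the full pattern completes, increment the count and restart matching from the next event
4. Complete non-overlapping sequences found: 2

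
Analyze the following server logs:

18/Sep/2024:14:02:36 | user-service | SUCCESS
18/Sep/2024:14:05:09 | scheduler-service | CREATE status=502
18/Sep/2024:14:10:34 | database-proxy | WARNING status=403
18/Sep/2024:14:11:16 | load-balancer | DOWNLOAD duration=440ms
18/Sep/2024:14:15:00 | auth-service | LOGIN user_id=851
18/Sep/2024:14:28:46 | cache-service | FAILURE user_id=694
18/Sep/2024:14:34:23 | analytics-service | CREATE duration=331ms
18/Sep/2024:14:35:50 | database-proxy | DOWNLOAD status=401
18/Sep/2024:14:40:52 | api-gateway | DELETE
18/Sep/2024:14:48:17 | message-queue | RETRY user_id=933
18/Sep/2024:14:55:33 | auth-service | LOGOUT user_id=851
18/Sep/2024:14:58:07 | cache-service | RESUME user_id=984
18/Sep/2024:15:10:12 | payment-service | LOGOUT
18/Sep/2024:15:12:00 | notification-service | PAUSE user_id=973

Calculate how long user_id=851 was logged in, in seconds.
2433

To calculate session duration:

1. Find LOGIN event for user_id=851: 18/Sep/2024:14:15:00
2. Find LOGOUT event for user_id=851: 18/Sep/2024:14:55:33
3. Session duration: 18/Sep/2024:14:55:33 - 18/Sep/2024:14:15:00 = 2433 seconds (40 minutes)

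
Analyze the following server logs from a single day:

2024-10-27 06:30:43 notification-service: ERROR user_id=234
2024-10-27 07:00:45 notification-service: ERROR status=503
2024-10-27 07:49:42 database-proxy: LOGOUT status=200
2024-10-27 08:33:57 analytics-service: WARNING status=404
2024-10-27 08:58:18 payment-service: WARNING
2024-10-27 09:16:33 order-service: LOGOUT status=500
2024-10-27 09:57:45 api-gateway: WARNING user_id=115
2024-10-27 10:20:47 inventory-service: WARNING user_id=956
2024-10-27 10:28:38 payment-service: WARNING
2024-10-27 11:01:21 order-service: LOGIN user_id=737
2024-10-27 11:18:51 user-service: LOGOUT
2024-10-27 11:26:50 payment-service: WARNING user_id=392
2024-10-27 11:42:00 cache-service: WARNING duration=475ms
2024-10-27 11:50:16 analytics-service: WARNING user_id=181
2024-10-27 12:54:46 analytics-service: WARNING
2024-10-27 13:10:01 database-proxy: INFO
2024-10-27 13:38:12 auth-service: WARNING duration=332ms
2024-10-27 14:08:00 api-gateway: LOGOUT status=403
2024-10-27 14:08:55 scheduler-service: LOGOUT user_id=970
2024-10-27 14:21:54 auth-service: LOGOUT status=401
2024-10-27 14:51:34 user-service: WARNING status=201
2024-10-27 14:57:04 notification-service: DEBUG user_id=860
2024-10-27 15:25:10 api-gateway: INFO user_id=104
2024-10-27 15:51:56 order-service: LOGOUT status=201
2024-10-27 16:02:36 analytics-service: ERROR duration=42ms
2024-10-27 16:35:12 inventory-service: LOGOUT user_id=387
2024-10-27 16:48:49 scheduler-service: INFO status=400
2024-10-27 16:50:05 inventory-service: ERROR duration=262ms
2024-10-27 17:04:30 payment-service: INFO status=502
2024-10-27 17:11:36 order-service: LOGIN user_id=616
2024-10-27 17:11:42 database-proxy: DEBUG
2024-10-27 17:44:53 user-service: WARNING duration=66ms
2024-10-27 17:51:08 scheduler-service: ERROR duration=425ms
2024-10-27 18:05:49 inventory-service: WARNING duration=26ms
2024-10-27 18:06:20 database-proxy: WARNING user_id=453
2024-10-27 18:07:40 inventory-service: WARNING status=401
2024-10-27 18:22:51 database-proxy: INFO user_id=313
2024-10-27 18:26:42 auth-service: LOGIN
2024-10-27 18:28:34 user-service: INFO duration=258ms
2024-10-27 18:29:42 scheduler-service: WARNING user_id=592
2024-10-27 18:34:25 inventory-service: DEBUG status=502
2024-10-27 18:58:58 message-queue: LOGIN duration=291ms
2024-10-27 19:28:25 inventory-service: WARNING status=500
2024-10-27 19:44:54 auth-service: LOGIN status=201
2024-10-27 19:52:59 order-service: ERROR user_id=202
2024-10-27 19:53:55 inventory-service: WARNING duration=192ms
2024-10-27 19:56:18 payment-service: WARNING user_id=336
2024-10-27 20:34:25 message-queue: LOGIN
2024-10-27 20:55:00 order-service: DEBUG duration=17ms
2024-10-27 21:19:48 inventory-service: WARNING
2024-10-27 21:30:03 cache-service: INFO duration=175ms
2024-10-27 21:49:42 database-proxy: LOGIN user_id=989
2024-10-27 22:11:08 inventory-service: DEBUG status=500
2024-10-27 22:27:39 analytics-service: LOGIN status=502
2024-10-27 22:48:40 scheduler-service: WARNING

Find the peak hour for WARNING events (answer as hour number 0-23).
18

To find the peak hour:

1. Group all WARNING events by hour
2. Count events in each hour
3. Find hour with maximum count
4. Peak hour: 18 (with 4 events)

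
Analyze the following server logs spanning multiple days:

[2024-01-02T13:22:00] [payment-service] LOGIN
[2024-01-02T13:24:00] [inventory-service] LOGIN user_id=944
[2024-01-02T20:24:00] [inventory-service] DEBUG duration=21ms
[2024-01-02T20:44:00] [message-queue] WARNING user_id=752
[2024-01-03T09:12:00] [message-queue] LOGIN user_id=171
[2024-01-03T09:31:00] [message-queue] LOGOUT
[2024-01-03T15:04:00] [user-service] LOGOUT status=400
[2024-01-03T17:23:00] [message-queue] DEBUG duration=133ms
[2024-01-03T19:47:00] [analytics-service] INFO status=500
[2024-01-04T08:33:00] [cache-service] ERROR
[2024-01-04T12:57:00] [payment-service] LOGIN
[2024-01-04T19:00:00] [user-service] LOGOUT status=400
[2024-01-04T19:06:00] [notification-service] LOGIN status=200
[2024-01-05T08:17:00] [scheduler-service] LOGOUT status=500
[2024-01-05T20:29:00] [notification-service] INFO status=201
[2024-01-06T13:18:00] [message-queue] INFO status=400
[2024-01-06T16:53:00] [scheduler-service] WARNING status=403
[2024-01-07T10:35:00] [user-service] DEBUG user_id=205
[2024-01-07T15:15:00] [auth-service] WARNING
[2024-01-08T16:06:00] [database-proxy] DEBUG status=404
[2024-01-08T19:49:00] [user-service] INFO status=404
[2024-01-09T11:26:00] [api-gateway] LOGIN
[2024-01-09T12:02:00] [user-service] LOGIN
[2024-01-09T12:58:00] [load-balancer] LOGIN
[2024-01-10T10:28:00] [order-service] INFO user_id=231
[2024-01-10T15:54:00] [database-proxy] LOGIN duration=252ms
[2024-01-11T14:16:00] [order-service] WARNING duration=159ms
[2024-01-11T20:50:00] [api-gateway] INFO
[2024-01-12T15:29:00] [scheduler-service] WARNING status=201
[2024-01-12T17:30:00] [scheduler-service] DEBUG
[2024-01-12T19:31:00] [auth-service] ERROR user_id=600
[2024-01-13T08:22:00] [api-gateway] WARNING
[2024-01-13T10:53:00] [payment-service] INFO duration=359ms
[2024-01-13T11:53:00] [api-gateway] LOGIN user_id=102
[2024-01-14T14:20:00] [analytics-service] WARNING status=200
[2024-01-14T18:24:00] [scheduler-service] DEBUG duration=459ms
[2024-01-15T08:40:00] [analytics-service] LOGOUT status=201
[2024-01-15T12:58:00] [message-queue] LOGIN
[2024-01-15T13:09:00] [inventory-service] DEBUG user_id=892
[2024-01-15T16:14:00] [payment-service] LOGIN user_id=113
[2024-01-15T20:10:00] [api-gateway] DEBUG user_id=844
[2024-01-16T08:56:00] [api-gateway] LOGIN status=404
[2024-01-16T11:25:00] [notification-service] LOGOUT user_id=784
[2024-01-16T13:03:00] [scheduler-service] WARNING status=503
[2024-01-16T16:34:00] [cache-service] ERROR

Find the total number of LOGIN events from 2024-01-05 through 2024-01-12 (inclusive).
4

To filter by date range:

1. Date range: 2024-01-05 through 2024-01-12, both dates inclusive
2. Filter for LOGIN events whose date falls in this range
3. Count matching events: 4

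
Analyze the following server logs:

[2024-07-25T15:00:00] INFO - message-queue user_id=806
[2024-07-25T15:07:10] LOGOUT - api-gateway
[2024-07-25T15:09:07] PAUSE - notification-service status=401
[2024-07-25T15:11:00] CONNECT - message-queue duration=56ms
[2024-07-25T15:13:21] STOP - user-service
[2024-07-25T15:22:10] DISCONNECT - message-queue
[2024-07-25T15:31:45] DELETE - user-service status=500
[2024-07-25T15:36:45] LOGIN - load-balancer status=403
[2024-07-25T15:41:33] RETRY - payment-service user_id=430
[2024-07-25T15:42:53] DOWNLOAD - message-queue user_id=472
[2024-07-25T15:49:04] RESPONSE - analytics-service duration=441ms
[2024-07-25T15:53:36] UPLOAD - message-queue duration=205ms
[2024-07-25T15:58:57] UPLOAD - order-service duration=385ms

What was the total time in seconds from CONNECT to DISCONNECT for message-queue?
670

To calculate state duration:

1. Find CONNECT event for message-queue: 2024-07-25T15:11:00
2. Find DISCONNECT event for message-queue: 2024-07-25T15:22:10
3. Calculate duration: 2024-07-25T15:22:10 - 2024-07-25T15:11:00 = 670 seconds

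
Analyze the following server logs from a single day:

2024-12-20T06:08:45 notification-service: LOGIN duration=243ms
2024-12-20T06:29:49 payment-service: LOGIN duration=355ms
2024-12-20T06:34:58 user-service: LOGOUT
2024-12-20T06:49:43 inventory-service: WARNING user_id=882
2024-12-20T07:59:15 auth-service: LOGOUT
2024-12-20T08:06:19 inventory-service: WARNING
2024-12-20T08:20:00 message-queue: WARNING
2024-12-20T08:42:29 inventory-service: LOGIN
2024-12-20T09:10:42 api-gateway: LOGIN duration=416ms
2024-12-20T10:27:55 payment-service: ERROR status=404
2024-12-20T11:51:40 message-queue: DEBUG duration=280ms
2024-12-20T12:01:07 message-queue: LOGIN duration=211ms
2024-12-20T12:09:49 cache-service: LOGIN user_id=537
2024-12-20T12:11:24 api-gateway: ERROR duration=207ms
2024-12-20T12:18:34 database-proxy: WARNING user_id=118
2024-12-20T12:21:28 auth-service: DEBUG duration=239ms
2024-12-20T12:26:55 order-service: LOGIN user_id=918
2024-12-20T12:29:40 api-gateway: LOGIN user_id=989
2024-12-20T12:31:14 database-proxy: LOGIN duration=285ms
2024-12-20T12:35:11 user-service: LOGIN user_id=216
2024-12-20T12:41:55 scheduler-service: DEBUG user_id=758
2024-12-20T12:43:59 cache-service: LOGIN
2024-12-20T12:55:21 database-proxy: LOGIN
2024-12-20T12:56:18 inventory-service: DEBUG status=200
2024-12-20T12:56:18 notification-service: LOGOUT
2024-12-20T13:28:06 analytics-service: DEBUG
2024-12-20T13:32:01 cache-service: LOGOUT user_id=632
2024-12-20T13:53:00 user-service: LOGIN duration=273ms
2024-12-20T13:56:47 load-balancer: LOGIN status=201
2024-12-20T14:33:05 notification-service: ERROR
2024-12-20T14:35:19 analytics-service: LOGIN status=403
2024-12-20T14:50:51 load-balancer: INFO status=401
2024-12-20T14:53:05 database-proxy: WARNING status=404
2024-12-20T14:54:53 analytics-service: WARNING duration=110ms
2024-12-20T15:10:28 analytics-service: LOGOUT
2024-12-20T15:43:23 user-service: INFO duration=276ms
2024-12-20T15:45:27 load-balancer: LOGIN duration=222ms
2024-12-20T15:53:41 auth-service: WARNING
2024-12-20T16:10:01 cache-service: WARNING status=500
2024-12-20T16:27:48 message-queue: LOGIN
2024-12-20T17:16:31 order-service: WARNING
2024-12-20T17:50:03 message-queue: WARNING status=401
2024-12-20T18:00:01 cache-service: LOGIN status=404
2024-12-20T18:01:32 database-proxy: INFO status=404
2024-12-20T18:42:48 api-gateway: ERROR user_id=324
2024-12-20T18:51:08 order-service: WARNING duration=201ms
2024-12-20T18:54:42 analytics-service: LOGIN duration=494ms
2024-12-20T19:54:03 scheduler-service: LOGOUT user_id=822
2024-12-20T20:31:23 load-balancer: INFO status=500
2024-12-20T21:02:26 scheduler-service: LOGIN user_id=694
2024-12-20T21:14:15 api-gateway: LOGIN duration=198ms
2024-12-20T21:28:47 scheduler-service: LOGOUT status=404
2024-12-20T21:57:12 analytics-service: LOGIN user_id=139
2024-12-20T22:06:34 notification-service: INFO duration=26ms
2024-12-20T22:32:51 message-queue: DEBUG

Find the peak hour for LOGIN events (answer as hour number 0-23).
12

To find the peak hour:

1. Group all LOGIN events by hour
2. Count events in each hour
3. Find hour with maximum count
4. Peak hour: 12 (with 8 events)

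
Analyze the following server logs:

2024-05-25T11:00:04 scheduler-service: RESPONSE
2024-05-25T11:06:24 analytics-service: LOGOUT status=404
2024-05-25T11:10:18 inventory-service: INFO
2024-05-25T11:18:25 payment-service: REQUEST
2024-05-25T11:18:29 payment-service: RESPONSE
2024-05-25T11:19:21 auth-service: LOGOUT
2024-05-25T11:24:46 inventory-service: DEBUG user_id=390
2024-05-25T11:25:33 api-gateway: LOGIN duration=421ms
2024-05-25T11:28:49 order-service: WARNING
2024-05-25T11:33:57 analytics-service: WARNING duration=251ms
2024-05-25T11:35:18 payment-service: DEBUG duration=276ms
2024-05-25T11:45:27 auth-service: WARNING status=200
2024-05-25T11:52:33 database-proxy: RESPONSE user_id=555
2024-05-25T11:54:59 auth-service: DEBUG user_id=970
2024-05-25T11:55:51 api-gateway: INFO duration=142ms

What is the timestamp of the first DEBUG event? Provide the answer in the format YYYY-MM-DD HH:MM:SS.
2024-05-25 11:24:46

To find the first event:

1. Filter for all DEBUG events
2. Sort by timestamp
3. Select the first one
4. Timestamp: 2024-05-25 11:24:46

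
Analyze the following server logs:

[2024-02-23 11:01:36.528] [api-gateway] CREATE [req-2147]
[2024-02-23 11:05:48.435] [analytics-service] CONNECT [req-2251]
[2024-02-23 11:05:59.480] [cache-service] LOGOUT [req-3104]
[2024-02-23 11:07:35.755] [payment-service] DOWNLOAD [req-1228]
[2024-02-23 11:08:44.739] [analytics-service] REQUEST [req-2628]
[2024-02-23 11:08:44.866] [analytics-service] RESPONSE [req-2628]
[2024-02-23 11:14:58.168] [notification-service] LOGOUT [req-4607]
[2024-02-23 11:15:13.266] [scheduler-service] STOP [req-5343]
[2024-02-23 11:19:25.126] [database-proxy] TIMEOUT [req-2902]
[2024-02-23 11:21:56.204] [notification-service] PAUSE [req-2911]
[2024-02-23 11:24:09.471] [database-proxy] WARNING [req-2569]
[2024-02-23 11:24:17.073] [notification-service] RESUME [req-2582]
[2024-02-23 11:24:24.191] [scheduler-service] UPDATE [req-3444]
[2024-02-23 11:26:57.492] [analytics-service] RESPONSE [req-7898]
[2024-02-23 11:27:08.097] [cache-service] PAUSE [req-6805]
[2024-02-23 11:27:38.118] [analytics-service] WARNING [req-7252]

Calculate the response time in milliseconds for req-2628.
127

To calculate latency:

1. Find REQUEST with id req-2628: 2024-02-23 11:08:44.739
2. Find RESPONSE with id req-2628: 2024-02-23 11:08:44.866
3. Latency: 2024-02-23 11:08:44.866 - 2024-02-23 11:08:44.739 = 127ms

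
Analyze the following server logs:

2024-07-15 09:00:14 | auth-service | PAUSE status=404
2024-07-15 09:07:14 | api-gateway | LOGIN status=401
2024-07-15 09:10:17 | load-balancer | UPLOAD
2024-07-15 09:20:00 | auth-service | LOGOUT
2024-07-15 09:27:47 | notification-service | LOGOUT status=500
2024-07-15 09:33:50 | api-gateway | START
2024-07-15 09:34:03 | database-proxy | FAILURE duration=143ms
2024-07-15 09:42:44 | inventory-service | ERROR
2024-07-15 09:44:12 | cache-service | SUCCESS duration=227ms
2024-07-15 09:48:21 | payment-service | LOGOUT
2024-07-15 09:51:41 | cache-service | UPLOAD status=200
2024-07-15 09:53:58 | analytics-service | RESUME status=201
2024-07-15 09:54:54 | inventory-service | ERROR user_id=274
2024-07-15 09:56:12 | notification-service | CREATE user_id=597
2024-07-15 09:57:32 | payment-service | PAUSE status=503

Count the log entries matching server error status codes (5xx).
2

To find matching entries:

1. Pattern to match: server error status codes (5xx)
2. Scan each log entry for the pattern
3. Count matches: 2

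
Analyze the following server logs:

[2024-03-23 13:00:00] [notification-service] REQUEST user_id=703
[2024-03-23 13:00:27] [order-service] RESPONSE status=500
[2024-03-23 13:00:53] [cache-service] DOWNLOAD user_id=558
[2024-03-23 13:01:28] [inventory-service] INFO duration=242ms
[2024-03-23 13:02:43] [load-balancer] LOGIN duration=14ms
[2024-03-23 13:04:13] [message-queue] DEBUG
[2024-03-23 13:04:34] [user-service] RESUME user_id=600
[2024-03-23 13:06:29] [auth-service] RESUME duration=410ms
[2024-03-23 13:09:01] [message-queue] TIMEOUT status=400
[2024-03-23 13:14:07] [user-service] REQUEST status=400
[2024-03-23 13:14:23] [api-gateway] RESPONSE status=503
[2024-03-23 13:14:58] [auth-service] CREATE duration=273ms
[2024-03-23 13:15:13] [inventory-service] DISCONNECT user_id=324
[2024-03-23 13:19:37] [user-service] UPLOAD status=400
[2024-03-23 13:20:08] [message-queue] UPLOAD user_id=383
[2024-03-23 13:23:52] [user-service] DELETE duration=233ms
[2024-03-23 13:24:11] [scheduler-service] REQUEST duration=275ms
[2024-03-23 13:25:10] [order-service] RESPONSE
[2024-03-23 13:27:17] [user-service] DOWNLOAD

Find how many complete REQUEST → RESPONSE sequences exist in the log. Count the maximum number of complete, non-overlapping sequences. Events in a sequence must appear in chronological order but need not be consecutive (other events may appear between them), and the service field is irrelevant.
3

To count sequences:

1. Look for pattern: REQUEST → RESPONSE
2. Greedily scan the log in chronological order, matching each sequence element in turn (ignoring service)
3. Each time the full pattern completes, increment the count and restart matching from the next event
4. Complete non-overlapping sequences found: 3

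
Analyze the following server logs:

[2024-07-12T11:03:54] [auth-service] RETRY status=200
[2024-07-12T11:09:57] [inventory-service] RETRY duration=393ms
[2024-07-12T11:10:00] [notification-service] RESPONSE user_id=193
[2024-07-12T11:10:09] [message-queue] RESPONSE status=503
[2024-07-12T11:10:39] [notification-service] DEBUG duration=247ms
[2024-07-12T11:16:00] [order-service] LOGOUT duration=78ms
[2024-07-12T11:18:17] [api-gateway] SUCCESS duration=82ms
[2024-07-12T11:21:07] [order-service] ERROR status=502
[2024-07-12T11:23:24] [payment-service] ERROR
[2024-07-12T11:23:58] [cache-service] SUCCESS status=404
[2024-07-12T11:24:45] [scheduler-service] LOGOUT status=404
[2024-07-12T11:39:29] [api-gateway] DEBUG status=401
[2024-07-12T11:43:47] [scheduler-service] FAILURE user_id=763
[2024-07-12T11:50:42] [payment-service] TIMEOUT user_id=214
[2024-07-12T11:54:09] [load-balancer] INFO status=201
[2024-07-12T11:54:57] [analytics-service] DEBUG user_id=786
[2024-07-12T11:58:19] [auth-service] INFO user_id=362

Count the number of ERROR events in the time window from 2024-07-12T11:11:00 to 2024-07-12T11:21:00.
0

To count events in the time window:

1. Window boundaries: 2024-07-12T11:11:00 to 2024-07-12T11:21:00
2. Filter for ERROR events within this window
3. Count matching events: 0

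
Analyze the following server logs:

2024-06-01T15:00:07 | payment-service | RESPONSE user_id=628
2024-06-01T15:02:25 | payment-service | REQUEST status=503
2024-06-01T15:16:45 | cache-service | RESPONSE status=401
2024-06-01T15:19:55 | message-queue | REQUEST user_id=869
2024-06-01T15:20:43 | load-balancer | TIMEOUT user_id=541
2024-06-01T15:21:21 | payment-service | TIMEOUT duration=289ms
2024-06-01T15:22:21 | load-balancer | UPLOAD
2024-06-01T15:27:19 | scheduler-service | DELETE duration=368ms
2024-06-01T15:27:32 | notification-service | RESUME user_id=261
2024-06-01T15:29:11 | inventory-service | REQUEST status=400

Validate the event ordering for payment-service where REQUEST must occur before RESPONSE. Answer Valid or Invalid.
Invalid

To validate ordering:

1. Required order: REQUEST → RESPONSE
2. Rule: REQUEST must occur before RESPONSE
3. Check actual order of events for payment-service
4. Result: Invalid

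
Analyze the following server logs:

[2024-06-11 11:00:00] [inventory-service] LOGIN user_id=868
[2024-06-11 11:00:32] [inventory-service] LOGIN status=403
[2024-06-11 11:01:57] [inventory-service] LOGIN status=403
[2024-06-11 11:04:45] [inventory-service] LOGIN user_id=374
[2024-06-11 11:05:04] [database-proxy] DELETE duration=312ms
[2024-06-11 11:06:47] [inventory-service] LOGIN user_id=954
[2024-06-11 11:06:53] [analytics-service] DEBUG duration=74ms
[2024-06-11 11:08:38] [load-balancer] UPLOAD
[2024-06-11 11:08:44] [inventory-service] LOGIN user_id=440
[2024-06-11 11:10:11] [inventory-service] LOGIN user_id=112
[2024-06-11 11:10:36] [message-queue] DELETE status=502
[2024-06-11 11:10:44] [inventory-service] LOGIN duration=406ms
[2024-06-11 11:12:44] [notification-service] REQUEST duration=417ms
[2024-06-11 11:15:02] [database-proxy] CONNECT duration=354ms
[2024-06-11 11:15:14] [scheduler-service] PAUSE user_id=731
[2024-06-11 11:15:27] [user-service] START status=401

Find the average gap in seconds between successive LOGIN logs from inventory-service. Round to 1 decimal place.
92.0

To calculate average interval:

1. Find all LOGIN events for inventory-service in order
2. Calculate time gaps between consecutive events
3. Compute mean of gaps: 644 / 7 = 92.0 seconds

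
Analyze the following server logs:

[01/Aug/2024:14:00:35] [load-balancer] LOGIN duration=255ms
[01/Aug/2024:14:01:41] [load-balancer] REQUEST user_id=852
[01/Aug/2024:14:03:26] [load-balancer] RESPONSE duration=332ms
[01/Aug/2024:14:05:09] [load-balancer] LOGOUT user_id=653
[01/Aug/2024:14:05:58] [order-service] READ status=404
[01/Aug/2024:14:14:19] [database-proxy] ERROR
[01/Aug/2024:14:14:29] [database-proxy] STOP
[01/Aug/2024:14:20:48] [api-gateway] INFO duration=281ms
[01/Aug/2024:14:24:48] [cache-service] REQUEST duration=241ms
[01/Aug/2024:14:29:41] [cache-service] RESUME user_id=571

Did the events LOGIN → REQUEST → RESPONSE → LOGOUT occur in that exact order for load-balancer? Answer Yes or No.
Yes

To verify sequence order:

1. Find all events in sequence LOGIN → REQUEST → RESPONSE → LOGOUT for load-balancer
2. Extract their timestamps
3. Check if timestamps are in ascending order
4. Result: Yes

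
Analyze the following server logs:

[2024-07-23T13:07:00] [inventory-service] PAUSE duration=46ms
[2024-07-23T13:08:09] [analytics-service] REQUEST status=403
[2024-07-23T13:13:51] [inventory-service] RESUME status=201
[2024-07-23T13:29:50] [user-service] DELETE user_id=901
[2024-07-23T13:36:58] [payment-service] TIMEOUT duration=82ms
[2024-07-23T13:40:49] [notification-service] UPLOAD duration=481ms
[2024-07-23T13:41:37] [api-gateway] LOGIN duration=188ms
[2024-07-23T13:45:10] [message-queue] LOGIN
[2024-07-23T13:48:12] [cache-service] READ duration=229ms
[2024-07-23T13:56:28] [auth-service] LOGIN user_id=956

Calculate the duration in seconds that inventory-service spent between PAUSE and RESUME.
411

To calculate state duration:

1. Find PAUSE event for inventory-service: 2024-07-23T13:07:00
2. Find RESUME event for inventory-service: 2024-07-23T13:13:51
3. Calculate duration: 2024-07-23T13:13:51 - 2024-07-23T13:07:00 = 411 seconds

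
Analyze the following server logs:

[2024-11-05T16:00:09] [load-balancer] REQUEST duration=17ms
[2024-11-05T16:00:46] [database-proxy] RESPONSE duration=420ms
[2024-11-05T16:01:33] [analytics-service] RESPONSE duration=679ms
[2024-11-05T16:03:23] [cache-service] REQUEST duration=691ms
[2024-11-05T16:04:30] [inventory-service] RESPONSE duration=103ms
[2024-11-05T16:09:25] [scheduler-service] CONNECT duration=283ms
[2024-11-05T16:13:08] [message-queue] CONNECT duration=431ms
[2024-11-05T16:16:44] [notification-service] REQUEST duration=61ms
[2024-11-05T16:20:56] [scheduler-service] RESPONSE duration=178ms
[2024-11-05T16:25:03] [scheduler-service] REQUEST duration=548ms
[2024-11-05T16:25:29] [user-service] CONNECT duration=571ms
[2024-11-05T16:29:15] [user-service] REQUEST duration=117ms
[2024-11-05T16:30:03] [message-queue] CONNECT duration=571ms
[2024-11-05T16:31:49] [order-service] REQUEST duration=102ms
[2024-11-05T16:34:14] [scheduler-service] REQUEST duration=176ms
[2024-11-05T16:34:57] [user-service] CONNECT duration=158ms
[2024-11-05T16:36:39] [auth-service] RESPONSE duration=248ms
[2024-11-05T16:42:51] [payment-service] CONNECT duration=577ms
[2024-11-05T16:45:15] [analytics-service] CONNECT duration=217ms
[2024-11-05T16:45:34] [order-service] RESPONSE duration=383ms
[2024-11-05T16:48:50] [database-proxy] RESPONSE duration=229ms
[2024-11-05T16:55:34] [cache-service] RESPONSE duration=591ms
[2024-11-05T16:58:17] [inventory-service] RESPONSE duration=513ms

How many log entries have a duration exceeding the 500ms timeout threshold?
8

To count timeouts:

1. Threshold: 500ms
2. Extract duration from each log entry
3. Count entries where duration > 500
4. Timeout count: 8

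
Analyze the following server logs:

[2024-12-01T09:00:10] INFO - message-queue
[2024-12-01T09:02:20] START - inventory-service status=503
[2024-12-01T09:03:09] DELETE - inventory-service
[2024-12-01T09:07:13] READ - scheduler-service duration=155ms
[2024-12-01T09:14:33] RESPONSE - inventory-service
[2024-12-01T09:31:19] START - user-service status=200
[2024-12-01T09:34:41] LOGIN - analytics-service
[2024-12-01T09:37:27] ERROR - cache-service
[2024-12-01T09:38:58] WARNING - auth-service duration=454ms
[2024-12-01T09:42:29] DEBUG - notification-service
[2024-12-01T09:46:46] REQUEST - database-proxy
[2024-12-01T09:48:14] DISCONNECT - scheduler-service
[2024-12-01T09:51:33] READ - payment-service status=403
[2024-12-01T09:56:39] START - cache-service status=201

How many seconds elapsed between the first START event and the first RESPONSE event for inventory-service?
733

To find the time between events:

1. Locate the first START event for inventory-service: 2024-12-01T09:02:20
2. Locate the first RESPONSE event for inventory-service: 2024-12-01T09:14:33
3. Calculate the difference: 2024-12-01T09:14:33 - 2024-12-01T09:02:20 = 733 seconds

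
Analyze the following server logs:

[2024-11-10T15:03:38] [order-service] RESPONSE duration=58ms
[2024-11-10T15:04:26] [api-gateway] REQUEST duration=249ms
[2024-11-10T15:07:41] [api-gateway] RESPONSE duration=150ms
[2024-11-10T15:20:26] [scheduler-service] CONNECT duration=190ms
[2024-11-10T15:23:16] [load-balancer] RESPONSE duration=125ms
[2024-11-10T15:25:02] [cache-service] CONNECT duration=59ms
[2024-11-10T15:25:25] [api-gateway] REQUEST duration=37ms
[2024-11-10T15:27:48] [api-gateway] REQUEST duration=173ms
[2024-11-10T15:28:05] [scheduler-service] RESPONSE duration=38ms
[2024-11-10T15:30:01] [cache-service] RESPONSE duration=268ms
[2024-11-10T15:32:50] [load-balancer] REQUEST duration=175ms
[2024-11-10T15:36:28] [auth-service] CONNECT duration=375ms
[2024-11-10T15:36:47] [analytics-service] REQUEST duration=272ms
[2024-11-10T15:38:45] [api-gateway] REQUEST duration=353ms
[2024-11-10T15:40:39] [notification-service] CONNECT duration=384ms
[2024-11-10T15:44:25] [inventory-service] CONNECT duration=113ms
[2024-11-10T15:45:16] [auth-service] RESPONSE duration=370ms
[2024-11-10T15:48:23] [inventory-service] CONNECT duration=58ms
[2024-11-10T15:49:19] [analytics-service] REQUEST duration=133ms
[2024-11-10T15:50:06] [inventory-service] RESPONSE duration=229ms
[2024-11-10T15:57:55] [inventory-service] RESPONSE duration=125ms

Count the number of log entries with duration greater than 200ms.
8

To count timeouts:

1. Threshold: 200ms
2. Extract duration from each log entry
3. Count entries where duration > 200
4. Timeout count: 8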